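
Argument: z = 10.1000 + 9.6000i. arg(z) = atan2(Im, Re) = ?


Re = 10.1, Im = 9.6
arg = atan2(9.6, 10.1) = 43.5461 degrees

arg(z) = 43.5461 degrees


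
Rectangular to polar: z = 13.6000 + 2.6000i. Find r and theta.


r = sqrt(184.96+6.76) = sqrt(191.72) = 13.8463
theta = atan2(2.6, 13.6) = 10.8230 degrees

r = 13.8463, theta = 10.8230 degrees


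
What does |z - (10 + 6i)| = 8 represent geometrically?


|z - z0| = r is a circle with center z0 and radius r.
Center = (10, 6), radius = 8

Circle with center (10, 6) and radius 8


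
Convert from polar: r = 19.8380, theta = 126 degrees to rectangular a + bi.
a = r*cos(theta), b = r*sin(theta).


a = 19.8380*cos(126°) = 19.8380*(-0.587785) = -11.6605
b = 19.8380*sin(126°) = 19.8380*0.80902 = 16.0493

-11.6605 + 16.0493i


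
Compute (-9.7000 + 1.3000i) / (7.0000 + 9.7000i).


Conjugate of z2 = 7.0000 - 9.7000i
Numerator: (-9.7000 + 1.3000i)(7.0000 - 9.7000i) = -55.2900 + 103.1900i
Denominator: 7^2 + 9.7^2 = 143.09
Result = (-55.2900 + 103.1900i)/143.09

-0.3864 + 0.7212i


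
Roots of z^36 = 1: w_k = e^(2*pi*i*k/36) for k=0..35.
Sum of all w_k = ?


The sum of all 36th roots of unity is 0.
Geometric series: (1 - w^36)/(1 - w) = (1-1)/(1-w) = 0 since w^36 = 1, w ≠ 1.
Alternatively: coefficient of z^35 in z^36 - 1 is 0.

0


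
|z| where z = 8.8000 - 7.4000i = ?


|z| = sqrt(8.8^2 + (-7.4)^2) = sqrt(77.44 + 54.76) = sqrt(132.2) = 11.4978

|z| = 11.4978


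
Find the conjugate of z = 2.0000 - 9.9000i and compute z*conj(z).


z_bar = 2.0000 + 9.9000i
z*z_bar = 2^2 + (-9.9)^2 = 4 + 98.01 = 102.01

z_bar = 2.0000 + 9.9000i, z*z_bar = 102.01


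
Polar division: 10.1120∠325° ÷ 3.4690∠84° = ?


r = 10.1120 / 3.4690 = 2.9150
theta = 325° - 84° = 241° = 241° (mod 360)

2.9150 cis(241°)


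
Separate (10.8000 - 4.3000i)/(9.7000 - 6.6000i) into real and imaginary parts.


Multiply by conjugate: (10.8000 - 4.3000i)(9.7000 + 6.6000i) / (9.7^2 + (-6.6)^2)
Numerator real = 10.8*9.7 - (4.3)*(-6.6) = 133.14
Numerator imag = -4.3*9.7 - 10.8*(-6.6) = 29.57
Denominator = 137.65
Re(z) = 133.14/137.65 = 0.9672
Im(z) = 29.57/137.65 = 0.2148

Re(z) = 0.9672, Im(z) = 0.2148


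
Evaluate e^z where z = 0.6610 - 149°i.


e^0.6610 = 1.9367
cos(-149°) = -0.8572
sin(-149°) = -0.51504
Real = 1.9367*(-0.8572) = -1.6601
Imag = 1.9367*(-0.51504) = -0.9975

-1.6601 - 0.9975i


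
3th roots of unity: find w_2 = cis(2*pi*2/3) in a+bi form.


Angle = 360*2/3 = 240°
a = cos(240°) = -0.5000
b = sin(240°) = -0.8660

-0.5000 - 0.8660i


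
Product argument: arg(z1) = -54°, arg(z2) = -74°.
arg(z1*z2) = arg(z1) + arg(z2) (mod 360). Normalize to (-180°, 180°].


arg(z1*z2) = -54° - 74° = -128°
Normalized to (-180°, 180°]: -128°

-128°


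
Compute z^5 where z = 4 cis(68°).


r^5 = 4^5 = 1024
n*theta = 5*68° = 340° = 340° (mod 360)
a = 1024*cos(340°) = 962.2452
b = 1024*sin(340°) = -350.2286

1024 cis(340°) = 962.2452 - 350.2286i


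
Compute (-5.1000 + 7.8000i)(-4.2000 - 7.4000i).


Real = -5.1*(-4.2) - 7.8*(-7.4) = 21.42 - (-57.72) = 79.14
Imag = -5.1*(-7.4) - (4.2)*7.8 = 37.74 - (32.76) = 4.98

79.1400 + 4.9800i


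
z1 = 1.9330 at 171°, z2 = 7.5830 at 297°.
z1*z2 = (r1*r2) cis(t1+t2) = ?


r = 1.9330 * 7.5830 = 14.6579
theta = 171° + 297° = 468° = 108° (mod 360)

14.6579 cis(108°)


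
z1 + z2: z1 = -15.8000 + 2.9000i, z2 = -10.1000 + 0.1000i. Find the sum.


Real: -15.8 - 10.1 = -25.9
Imag: 2.9 + 0.1 = 3

-25.9000 + 3.0000i


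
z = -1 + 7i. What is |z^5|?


|z| = sqrt(1+49) = sqrt(50) = 7.0711
|z^5| = |z|^5 = (sqrt(50))^5 = 50^2 * sqrt(50) = 2500*sqrt(50)

|z^5| = 2500*sqrt(50) ≈ 17677.6695


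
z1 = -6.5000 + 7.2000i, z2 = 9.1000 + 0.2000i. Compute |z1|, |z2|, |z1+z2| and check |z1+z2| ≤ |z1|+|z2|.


|z1| = sqrt((-6.5)^2 + 7.2^2) = sqrt(94.09) = 9.7000
|z2| = sqrt(9.1^2 + 0.2^2) = sqrt(82.85) = 9.1022
z1+z2 = 2.6000 + 7.4000i
|z1+z2| = sqrt(61.52) = 7.8435
|z1|+|z2| = 9.7000 + 9.1022 = 18.8022

|z1+z2| = 7.8435 ≤ |z1|+|z2| = 18.8022 (verified)


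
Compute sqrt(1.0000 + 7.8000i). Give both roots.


|z| = sqrt(1+60.84) = 7.8638
sqrt((|z|+a)/2) = sqrt((7.8638+1)/2) = sqrt(4.4319) = 2.1052
sqrt((|z|-a)/2) = sqrt((7.8638-1)/2) = sqrt(3.4319) = 1.8525

±(2.1052 + 1.8525i) i.e. 2.1052 + 1.8525i and -2.1052 - 1.8525i


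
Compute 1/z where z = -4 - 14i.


|z|^2 = 16+196 = 212
1/z = (-4 + 14i)/212

1/z = -0.0189 + 0.0660i


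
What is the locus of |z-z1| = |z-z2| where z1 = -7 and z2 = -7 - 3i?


Equal distances means the locus is the perpendicular bisector of z1 and z2.
Midpoint = ((-7+(-7))/2, (0+(-3))/2) = (-7.0000, -1.5000)

Perpendicular bisector through (-7.0000, -1.5000)


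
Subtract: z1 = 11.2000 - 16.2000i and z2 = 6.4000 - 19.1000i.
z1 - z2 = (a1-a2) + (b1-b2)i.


Real: 11.2 - 6.4 = 4.8
Imag: -16.2 + 19.1 = 2.9

4.8000 + 2.9000i


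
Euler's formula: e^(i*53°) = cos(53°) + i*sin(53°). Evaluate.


cos(53°) = 0.6018
sin(53°) = 0.7986

e^(i*53°) = 0.6018 + 0.7986i


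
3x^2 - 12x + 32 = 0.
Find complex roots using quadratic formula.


disc = (-12)^2 - 4*3*32 = 144 - 384 = -240
sqrt(|disc|) = sqrt(240) = 15.4919
Real part = 12/(2*3) = 2.0000
Imag part = 15.4919/(2*3) = 2.5820

2.0000 ± 2.5820i


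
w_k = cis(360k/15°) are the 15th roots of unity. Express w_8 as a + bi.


Angle = 360*8/15 = 192°
a = cos(192°) = -0.9781
b = sin(192°) = -0.2079

-0.9781 - 0.2079i


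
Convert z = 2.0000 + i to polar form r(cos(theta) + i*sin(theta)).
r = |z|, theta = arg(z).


r = sqrt(4+1) = sqrt(5) = 2.2361
theta = atan2(1, 2) = 26.5651 degrees

r = 2.2361, theta = 26.5651 degrees


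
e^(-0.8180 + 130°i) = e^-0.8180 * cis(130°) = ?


e^-0.8180 = 0.4413
cos(130°) = -0.6428
sin(130°) = 0.76604
Real = 0.4413*(-0.6428) = -0.2837
Imag = 0.4413*0.76604 = 0.3381

-0.2837 + 0.3381i


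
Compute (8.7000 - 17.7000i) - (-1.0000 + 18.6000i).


Real: 8.7 + 1 = 9.7
Imag: -17.7 - 18.6 = -36.3

9.7000 - 36.3000i


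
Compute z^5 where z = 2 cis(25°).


r^5 = 2^5 = 32
n*theta = 5*25° = 125° = 125° (mod 360)
a = 32*cos(125°) = -18.3544
b = 32*sin(125°) = 26.2129

32 cis(125°) = -18.3544 + 26.2129i


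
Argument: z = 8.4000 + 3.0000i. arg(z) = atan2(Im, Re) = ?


Re = 8.4, Im = 3
arg = atan2(3, 8.4) = 19.6538 degrees

arg(z) = 19.6538 degrees


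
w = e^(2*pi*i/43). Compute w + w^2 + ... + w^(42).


With w = e^(2*pi*i/43), all 43 of the 43th roots of unity w^0 = 1, w, ..., w^(42) sum to 0: 1 + w + ... + w^(42) = (1 - w^43)/(1 - w) = 0 since w^43 = 1, w ≠ 1.
Removing the root 1: w + w^2 + ... + w^(42) = 0 - 1 = -1

Sum = -1


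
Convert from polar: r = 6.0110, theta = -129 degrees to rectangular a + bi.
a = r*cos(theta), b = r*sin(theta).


a = 6.0110*cos(-129°) = 6.0110*(-0.62932) = -3.7828
b = 6.0110*sin(-129°) = 6.0110*(-0.77715) = -4.6714

-3.7828 - 4.6714i


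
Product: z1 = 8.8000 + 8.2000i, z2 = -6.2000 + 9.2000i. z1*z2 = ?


Real = 8.8*(-6.2) - 8.2*9.2 = -54.56 - 75.44 = -130
Imag = 8.8*9.2 - (6.2)*8.2 = 80.96 - (50.84) = 30.12

-130.0000 + 30.1200i


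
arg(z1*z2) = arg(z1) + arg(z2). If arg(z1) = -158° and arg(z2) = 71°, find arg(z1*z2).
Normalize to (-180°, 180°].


arg(z1*z2) = -158° + 71° = -87°
Normalized to (-180°, 180°]: -87°

-87°


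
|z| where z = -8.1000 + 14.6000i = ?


|z| = sqrt((-8.1)^2 + 14.6^2) = sqrt(65.61 + 213.16) = sqrt(278.77) = 16.6964

|z| = 16.6964


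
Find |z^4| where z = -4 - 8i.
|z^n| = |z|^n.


|z| = sqrt(16+64) = sqrt(80) = 8.9443
|z^4| = |z|^4 = (sqrt(80))^4 = 80^2 = 6400

|z^4| = 6400


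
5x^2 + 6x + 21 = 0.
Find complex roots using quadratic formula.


disc = 6^2 - 4*5*21 = 36 - 420 = -384
sqrt(|disc|) = sqrt(384) = 19.5959
Real part = -6/(2*5) = -0.6000
Imag part = 19.5959/(2*5) = 1.9596

-0.6000 ± 1.9596i


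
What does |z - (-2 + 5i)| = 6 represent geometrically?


|z - z0| = r is a circle with center z0 and radius r.
Center = (-2, 5), radius = 6

Circle with center (-2, 5) and radius 6


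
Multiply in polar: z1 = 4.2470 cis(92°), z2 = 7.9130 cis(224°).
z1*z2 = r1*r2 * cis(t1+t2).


r = 4.2470 * 7.9130 = 33.6065
theta = 92° + 224° = 316° = 316° (mod 360)

33.6065 cis(316°)


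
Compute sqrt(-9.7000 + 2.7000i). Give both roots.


|z| = sqrt(94.09+7.29) = 10.0688
sqrt((|z|+a)/2) = sqrt((10.0688+(-9.7))/2) = sqrt(0.1844) = 0.4294
sqrt((|z|-a)/2) = sqrt((10.0688-(-9.7))/2) = sqrt(9.8844) = 3.1439

±(0.4294 + 3.1439i) i.e. 0.4294 + 3.1439i and -0.4294 - 3.1439i


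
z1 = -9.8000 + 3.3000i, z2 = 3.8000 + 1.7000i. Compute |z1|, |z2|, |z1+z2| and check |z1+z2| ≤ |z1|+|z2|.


|z1| = sqrt((-9.8)^2 + 3.3^2) = sqrt(106.93) = 10.3407
|z2| = sqrt(3.8^2 + 1.7^2) = sqrt(17.33) = 4.1629
z1+z2 = -6.0000 + 5.0000i
|z1+z2| = sqrt(61) = 7.8102
|z1|+|z2| = 10.3407 + 4.1629 = 14.5036

|z1+z2| = 7.8102 ≤ |z1|+|z2| = 14.5036 (verified)


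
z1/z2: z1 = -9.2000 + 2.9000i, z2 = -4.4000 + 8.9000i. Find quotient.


Conjugate of z2 = -4.4000 - 8.9000i
Numerator: (-9.2000 + 2.9000i)(-4.4000 - 8.9000i) = 66.2900 + 69.1200i
Denominator: (-4.4)^2 + 8.9^2 = 98.57
Result = (66.2900 + 69.1200i)/98.57

0.6725 + 0.7012i


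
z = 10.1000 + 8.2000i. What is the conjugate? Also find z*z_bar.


z_bar = 10.1000 - 8.2000i
z*z_bar = 10.1^2 + 8.2^2 = 102.01 + 67.24 = 169.25

z_bar = 10.1000 - 8.2000i, z*z_bar = 169.25


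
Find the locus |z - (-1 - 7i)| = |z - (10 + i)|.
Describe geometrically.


Equal distances means the locus is the perpendicular bisector of z1 and z2.
Midpoint = ((-1+10)/2, (-7+1)/2) = (4.5000, -3.0000)

Perpendicular bisector through (4.5000, -3.0000)


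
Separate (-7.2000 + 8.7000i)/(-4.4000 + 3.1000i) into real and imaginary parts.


Multiply by conjugate: (-7.2000 + 8.7000i)(-4.4000 - 3.1000i) / ((-4.4)^2 + 3.1^2)
Numerator real = -7.2*(-4.4) + 8.7*3.1 = 58.65
Numerator imag = 8.7*(-4.4) - (-7.2)*3.1 = -15.96
Denominator = 28.97
Re(z) = 58.65/28.97 = 2.0245
Im(z) = -15.96/28.97 = -0.5509

Re(z) = 2.0245, Im(z) = -0.5509


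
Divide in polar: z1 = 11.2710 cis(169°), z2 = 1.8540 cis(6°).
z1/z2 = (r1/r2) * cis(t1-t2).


r = 11.2710 / 1.8540 = 6.0793
theta = 169° - 6° = 163° = 163° (mod 360)

6.0793 cis(163°)


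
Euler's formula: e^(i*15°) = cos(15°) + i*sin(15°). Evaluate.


cos(15°) = 0.9659
sin(15°) = 0.2588

e^(i*15°) = 0.9659 + 0.2588i


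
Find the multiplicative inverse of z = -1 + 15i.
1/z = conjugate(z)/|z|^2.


|z|^2 = 1+225 = 226
1/z = (-1 - 15i)/226

1/z = -0.0044 - 0.0664i


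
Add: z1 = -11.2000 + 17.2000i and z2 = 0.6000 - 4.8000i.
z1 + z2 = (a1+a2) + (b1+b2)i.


Real: -11.2 + 0.6 = -10.6
Imag: 17.2 - 4.8 = 12.4

-10.6000 + 12.4000i


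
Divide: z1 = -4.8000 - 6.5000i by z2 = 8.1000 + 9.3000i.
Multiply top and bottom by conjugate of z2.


Conjugate of z2 = 8.1000 - 9.3000i
Numerator: (-4.8000 - 6.5000i)(8.1000 - 9.3000i) = -99.3300 - 8.0100i
Denominator: 8.1^2 + 9.3^2 = 152.1
Result = (-99.3300 - 8.0100i)/152.1

-0.6531 - 0.0527i


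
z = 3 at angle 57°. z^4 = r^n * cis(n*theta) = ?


r^4 = 3^4 = 81
n*theta = 4*57° = 228° = 228° (mod 360)
a = 81*cos(228°) = -54.1996
b = 81*sin(228°) = -60.1947

81 cis(228°) = -54.1996 - 60.1947i


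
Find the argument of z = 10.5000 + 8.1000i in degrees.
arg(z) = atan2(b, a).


Re = 10.5, Im = 8.1
arg = atan2(8.1, 10.5) = 37.6476 degrees

arg(z) = 37.6476 degrees


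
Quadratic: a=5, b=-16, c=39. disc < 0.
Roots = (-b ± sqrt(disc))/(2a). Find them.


disc = (-16)^2 - 4*5*39 = 256 - 780 = -524
sqrt(|disc|) = sqrt(524) = 22.8910
Real part = 16/(2*5) = 1.6000
Imag part = 22.8910/(2*5) = 2.2891

1.6000 ± 2.2891i


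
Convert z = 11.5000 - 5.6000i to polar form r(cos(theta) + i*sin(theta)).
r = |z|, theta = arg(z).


r = sqrt(132.25+31.36) = sqrt(163.61) = 12.7910
theta = atan2(-5.6, 11.5) = -25.9641 degrees

r = 12.7910, theta = -25.9641 degrees


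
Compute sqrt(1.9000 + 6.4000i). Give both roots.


|z| = sqrt(3.61+40.96) = 6.6761
sqrt((|z|+a)/2) = sqrt((6.6761+1.9)/2) = sqrt(4.2880) = 2.0708
sqrt((|z|-a)/2) = sqrt((6.6761-1.9)/2) = sqrt(2.3880) = 1.5453

±(2.0708 + 1.5453i) i.e. 2.0708 + 1.5453i and -2.0708 - 1.5453i


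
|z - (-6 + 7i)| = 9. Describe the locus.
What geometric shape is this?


|z - z0| = r is a circle with center z0 and radius r.
Center = (-6, 7), radius = 9

Circle with center (-6, 7) and radius 9


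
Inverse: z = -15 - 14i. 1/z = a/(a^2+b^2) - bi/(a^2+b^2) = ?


|z|^2 = 225+196 = 421
1/z = (-15 + 14i)/421

1/z = -0.0356 + 0.0333i


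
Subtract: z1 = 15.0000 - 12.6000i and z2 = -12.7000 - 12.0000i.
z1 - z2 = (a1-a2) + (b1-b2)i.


Real: 15 + 12.7 = 27.7
Imag: -12.6 + 12 = -0.6

27.7000 - 0.6000i


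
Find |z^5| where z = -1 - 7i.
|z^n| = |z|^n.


|z| = sqrt(1+49) = sqrt(50) = 7.0711
|z^5| = |z|^5 = (sqrt(50))^5 = 50^2 * sqrt(50) = 2500*sqrt(50)

|z^5| = 2500*sqrt(50) ≈ 17677.6695


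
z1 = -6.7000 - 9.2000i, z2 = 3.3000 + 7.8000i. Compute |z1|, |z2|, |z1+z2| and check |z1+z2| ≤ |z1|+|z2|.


|z1| = sqrt((-6.7)^2 + (-9.2)^2) = sqrt(129.53) = 11.3811
|z2| = sqrt(3.3^2 + 7.8^2) = sqrt(71.73) = 8.4694
z1+z2 = -3.4000 - 1.4000i
|z1+z2| = sqrt(13.52) = 3.6770
|z1|+|z2| = 11.3811 + 8.4694 = 19.8505

|z1+z2| = 3.6770 ≤ |z1|+|z2| = 19.8505 (verified)


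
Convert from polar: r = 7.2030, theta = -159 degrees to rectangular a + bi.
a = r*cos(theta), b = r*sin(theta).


a = 7.2030*cos(-159°) = 7.2030*(-0.93358) = -6.7246
b = 7.2030*sin(-159°) = 7.2030*(-0.35837) = -2.5813

-6.7246 - 2.5813i


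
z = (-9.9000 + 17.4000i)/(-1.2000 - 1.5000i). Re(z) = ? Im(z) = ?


Multiply by conjugate: (-9.9000 + 17.4000i)(-1.2000 + 1.5000i) / ((-1.2)^2 + (-1.5)^2)
Numerator real = -9.9*(-1.2) + 17.4*(-1.5) = -14.22
Numerator imag = 17.4*(-1.2) - (-9.9)*(-1.5) = -35.73
Denominator = 3.69
Re(z) = -14.22/3.69 = -3.8537
Im(z) = -35.73/3.69 = -9.6829

Re(z) = -3.8537, Im(z) = -9.6829


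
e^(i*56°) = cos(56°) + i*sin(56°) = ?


cos(56°) = 0.5592
sin(56°) = 0.8290

e^(i*56°) = 0.5592 + 0.8290i


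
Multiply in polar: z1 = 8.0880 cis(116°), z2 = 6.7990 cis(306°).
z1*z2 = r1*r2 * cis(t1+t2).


r = 8.0880 * 6.7990 = 54.9903
theta = 116° + 306° = 422° = 62° (mod 360)

54.9903 cis(62°)


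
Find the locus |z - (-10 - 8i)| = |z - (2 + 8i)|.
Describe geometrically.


Equal distances means the locus is the perpendicular bisector of z1 and z2.
Midpoint = ((-10+2)/2, (-8+8)/2) = (-4.0000, 0)

Perpendicular bisector through (-4.0000, 0)


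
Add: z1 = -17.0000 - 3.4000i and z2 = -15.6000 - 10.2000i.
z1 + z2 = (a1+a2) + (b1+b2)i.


Real: -17 - 15.6 = -32.6
Imag: -3.4 - 10.2 = -13.6

-32.6000 - 13.6000i


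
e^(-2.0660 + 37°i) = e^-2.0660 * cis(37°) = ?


e^-2.0660 = 0.1267
cos(37°) = 0.7986
sin(37°) = 0.6018
Real = 0.1267*0.7986 = 0.1012
Imag = 0.1267*0.6018 = 0.0762

0.1012 + 0.0762i


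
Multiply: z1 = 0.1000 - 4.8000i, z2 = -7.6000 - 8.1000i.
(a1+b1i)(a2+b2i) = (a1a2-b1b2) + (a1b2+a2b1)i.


Real = 0.1*(-7.6) - (-4.8)*(-8.1) = -0.76 - 38.88 = -39.64
Imag = 0.1*(-8.1) - (7.6)*(-4.8) = -0.81 + 36.48 = 35.67

-39.6400 + 35.6700i


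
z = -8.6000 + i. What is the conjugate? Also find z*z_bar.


z_bar = -8.6000 - i
z*z_bar = (-8.6)^2 + 1^2 = 73.96 + 1 = 74.96

z_bar = -8.6000 - i, z*z_bar = 74.96


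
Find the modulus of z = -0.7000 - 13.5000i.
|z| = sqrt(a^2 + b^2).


|z| = sqrt((-0.7)^2 + (-13.5)^2) = sqrt(0.49 + 182.25) = sqrt(182.74) = 13.5181

|z| = 13.5181


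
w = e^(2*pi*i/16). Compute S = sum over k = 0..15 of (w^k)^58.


The roots are w_k = w^k with w = e^(2*pi*i/16), and (w^k)^58 = (w^58)^k.
So S = 1 + u + u^2 + ... + u^(15) with u = w^58.
58 = 3*16 + 10, so 58 is not a multiple of 16: u = (w^16)^3 * w^10 = w^10 ≠ 1 (w is a primitive 16th root), while u^16 = (w^16)^58 = 1.
Geometric series: S = (1 - u^16)/(1 - u) = (1 - 1)/(1 - u) = 0

S = 0


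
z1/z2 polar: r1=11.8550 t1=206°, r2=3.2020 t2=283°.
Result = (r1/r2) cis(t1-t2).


r = 11.8550 / 3.2020 = 3.7024
theta = 206° - 283° = -77° = 283° (mod 360)

3.7024 cis(283°)


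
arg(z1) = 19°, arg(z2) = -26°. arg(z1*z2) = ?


arg(z1*z2) = 19° - 26° = -7°
Normalized to (-180°, 180°]: -7°

-7°


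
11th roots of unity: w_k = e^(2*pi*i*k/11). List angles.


The 11th roots of unity are cis(360k/11°) for k=0..10
Angle step = 360/11 = 32.7273°
Primitive root: cis(32.7273°)
Primitive root = 0.8413 + 0.5406i

11 roots at angles: 0°, 32.7273°, 65.4545°, 98.1818°, 130.9091°, 163.6364°, 196.3636°, 229.0909°, 261.8182°, 294.5455°, 327.2727°


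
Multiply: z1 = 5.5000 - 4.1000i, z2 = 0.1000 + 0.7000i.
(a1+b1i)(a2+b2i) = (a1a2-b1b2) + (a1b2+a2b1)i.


Real = 5.5*0.1 - (-4.1)*0.7 = 0.55 - (-2.87) = 3.42
Imag = 5.5*0.7 + 0.1*(-4.1) = 3.85 - (0.41) = 3.44

3.4200 + 3.4400i


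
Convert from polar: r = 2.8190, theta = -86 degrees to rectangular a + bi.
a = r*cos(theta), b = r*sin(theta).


a = 2.8190*cos(-86°) = 2.8190*0.069756 = 0.1966
b = 2.8190*sin(-86°) = 2.8190*(-0.99756) = -2.8121

0.1966 - 2.8121i


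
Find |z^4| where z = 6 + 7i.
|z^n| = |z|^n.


|z| = sqrt(36+49) = sqrt(85) = 9.2195
|z^4| = |z|^4 = (sqrt(85))^4 = 85^2 = 7225

|z^4| = 7225


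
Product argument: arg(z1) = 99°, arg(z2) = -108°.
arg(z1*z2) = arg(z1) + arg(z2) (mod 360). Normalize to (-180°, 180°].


arg(z1*z2) = 99° - 108° = -9°
Normalized to (-180°, 180°]: -9°

-9°


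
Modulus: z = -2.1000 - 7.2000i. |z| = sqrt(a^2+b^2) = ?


|z| = sqrt((-2.1)^2 + (-7.2)^2) = sqrt(4.41 + 51.84) = sqrt(56.25) = 7.5000

|z| = 7.5000


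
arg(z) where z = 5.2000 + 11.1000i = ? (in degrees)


Re = 5.2, Im = 11.1
arg = atan2(11.1, 5.2) = 64.8984 degrees

arg(z) = 64.8984 degrees


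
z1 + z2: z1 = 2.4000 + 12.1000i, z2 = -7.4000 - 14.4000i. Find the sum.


Real: 2.4 - 7.4 = -5
Imag: 12.1 - 14.4 = -2.3

-5.0000 - 2.3000i


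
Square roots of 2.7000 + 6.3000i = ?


|z| = sqrt(7.29+39.69) = 6.8542
sqrt((|z|+a)/2) = sqrt((6.8542+2.7)/2) = sqrt(4.7771) = 2.1857
sqrt((|z|-a)/2) = sqrt((6.8542-2.7)/2) = sqrt(2.0771) = 1.4412

±(2.1857 + 1.4412i) i.e. 2.1857 + 1.4412i and -2.1857 - 1.4412i


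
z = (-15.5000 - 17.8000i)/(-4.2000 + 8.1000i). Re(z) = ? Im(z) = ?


Multiply by conjugate: (-15.5000 - 17.8000i)(-4.2000 - 8.1000i) / ((-4.2)^2 + 8.1^2)
Numerator real = -15.5*(-4.2) - (17.8)*8.1 = -79.08
Numerator imag = -17.8*(-4.2) - (-15.5)*8.1 = 200.31
Denominator = 83.25
Re(z) = -79.08/83.25 = -0.9499
Im(z) = 200.31/83.25 = 2.4061

Re(z) = -0.9499, Im(z) = 2.4061


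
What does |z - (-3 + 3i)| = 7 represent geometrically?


|z - z0| = r is a circle with center z0 and radius r.
Center = (-3, 3), radius = 7

Circle with center (-3, 3) and radius 7


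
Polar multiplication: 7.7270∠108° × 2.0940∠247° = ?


r = 7.7270 * 2.0940 = 16.1803
theta = 108° + 247° = 355° = 355° (mod 360)

16.1803 cis(355°)


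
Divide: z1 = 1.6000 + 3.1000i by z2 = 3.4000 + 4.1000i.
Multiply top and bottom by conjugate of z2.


Conjugate of z2 = 3.4000 - 4.1000i
Numerator: (1.6000 + 3.1000i)(3.4000 - 4.1000i) = 18.1500 + 3.9800i
Denominator: 3.4^2 + 4.1^2 = 28.37
Result = (18.1500 + 3.9800i)/28.37

0.6398 + 0.1403i


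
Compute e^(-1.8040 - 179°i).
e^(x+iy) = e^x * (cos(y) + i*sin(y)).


e^-1.8040 = 0.1646
cos(-179°) = -0.9998
sin(-179°) = -0.0175
Real = 0.1646*(-0.9998) = -0.1646
Imag = 0.1646*(-0.0175) = -0.0029

-0.1646 - 0.0029i


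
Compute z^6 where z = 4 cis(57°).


r^6 = 4^6 = 4096
n*theta = 6*57° = 342° = 342° (mod 360)
a = 4096*cos(342°) = 3895.5275
b = 4096*sin(342°) = -1265.7336

4096 cis(342°) = 3895.5275 - 1265.7336i


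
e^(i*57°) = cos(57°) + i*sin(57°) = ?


cos(57°) = 0.5446
sin(57°) = 0.8387

e^(i*57°) = 0.5446 + 0.8387i


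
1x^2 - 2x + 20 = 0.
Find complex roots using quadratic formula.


disc = (-2)^2 - 4*1*20 = 4 - 80 = -76
sqrt(|disc|) = sqrt(76) = 8.7178
Real part = 2/(2*1) = 1.0000
Imag part = 8.7178/(2*1) = 4.3589

1.0000 ± 4.3589i


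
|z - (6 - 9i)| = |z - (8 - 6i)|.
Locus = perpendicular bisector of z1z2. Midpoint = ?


Equal distances means the locus is the perpendicular bisector of z1 and z2.
Midpoint = ((6+8)/2, (-9+(-6))/2) = (7.0000, -7.5000)

Perpendicular bisector through (7.0000, -7.5000)


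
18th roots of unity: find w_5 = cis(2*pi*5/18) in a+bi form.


Angle = 360*5/18 = 100°
a = cos(100°) = -0.1736
b = sin(100°) = 0.9848

-0.1736 + 0.9848i


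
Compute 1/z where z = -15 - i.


|z|^2 = 225+1 = 226
1/z = (-15 + 1i)/226

1/z = -0.0664 + 0.0044i


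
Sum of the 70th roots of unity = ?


The sum of all 70th roots of unity is 0.
Geometric series: (1 - w^70)/(1 - w) = (1-1)/(1-w) = 0 since w^70 = 1, w ≠ 1.
Alternatively: coefficient of z^69 in z^70 - 1 is 0.

0


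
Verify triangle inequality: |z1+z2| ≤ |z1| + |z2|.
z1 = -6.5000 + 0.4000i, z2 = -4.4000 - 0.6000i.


|z1| = sqrt((-6.5)^2 + 0.4^2) = sqrt(42.41) = 6.5123
|z2| = sqrt((-4.4)^2 + (-0.6)^2) = sqrt(19.72) = 4.4407
z1+z2 = -10.9000 - 0.2000i
|z1+z2| = sqrt(118.85) = 10.9018
|z1|+|z2| = 6.5123 + 4.4407 = 10.9530

|z1+z2| = 10.9018 ≤ |z1|+|z2| = 10.9530 (verified)


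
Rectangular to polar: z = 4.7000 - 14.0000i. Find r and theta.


r = sqrt(22.09+196) = sqrt(218.09) = 14.7679
theta = atan2(-14, 4.7) = -71.4424 degrees

r = 14.7679, theta = -71.4424 degrees


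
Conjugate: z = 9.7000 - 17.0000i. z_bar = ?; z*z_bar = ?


z_bar = 9.7000 + 17.0000i
z*z_bar = 9.7^2 + (-17)^2 = 94.09 + 289 = 383.09

z_bar = 9.7000 + 17.0000i, z*z_bar = 383.09


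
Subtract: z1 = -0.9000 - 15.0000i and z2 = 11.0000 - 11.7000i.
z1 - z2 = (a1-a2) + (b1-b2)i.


Real: -0.9 - 11 = -11.9
Imag: -15 + 11.7 = -3.3

-11.9000 - 3.3000i


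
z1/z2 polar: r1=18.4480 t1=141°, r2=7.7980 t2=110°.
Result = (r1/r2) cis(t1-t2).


r = 18.4480 / 7.7980 = 2.3657
theta = 141° - 110° = 31° = 31° (mod 360)

2.3657 cis(31°)


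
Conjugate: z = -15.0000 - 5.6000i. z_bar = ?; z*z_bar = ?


z_bar = -15.0000 + 5.6000i
z*z_bar = (-15)^2 + (-5.6)^2 = 225 + 31.36 = 256.36

z_bar = -15.0000 + 5.6000i, z*z_bar = 256.36


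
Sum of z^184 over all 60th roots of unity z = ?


The roots are w_k = w^k with w = e^(2*pi*i/60), and (w^k)^184 = (w^184)^k.
So S = 1 + u + u^2 + ... + u^(59) with u = w^184.
184 = 3*60 + 4, so 184 is not a multiple of 60: u = (w^60)^3 * w^4 = w^4 ≠ 1 (w is a primitive 60th root), while u^60 = (w^60)^184 = 1.
Geometric series: S = (1 - u^60)/(1 - u) = (1 - 1)/(1 - u) = 0

S = 0


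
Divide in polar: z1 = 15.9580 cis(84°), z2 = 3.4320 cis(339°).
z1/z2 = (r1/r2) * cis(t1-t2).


r = 15.9580 / 3.4320 = 4.6498
theta = 84° - 339° = -255° = 105° (mod 360)

4.6498 cis(105°)


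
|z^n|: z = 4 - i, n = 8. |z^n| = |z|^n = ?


|z| = sqrt(16+1) = sqrt(17) = 4.1231
|z^8| = |z|^8 = (sqrt(17))^8 = 17^4 = 83521

|z^8| = 83521


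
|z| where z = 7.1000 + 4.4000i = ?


|z| = sqrt(7.1^2 + 4.4^2) = sqrt(50.41 + 19.36) = sqrt(69.77) = 8.3528

|z| = 8.3528


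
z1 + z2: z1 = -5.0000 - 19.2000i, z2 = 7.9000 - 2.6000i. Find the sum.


Real: -5 + 7.9 = 2.9
Imag: -19.2 - 2.6 = -21.8

2.9000 - 21.8000i


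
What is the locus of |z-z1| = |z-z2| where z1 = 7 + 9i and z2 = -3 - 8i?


Equal distances means the locus is the perpendicular bisector of z1 and z2.
Midpoint = ((7+(-3))/2, (9+(-8))/2) = (2.0000, 0.5000)

Perpendicular bisector through (2.0000, 0.5000)


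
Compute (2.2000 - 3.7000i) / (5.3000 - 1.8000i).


Conjugate of z2 = 5.3000 + 1.8000i
Numerator: (2.2000 - 3.7000i)(5.3000 + 1.8000i) = 18.3200 - 15.6500i
Denominator: 5.3^2 + (-1.8)^2 = 31.33
Result = (18.3200 - 15.6500i)/31.33

0.5847 - 0.4995i


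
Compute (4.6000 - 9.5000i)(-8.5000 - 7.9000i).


Real = 4.6*(-8.5) - (-9.5)*(-7.9) = -39.1 - 75.05 = -114.15
Imag = 4.6*(-7.9) - (8.5)*(-9.5) = -36.34 + 80.75 = 44.41

-114.1500 + 44.4100i


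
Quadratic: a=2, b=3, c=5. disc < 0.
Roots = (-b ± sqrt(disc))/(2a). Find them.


disc = 3^2 - 4*2*5 = 9 - 40 = -31
sqrt(|disc|) = sqrt(31) = 5.5678
Real part = -3/(2*2) = -0.7500
Imag part = 5.5678/(2*2) = 1.3919

-0.7500 ± 1.3919i


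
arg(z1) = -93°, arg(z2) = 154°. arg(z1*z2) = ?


arg(z1*z2) = -93° + 154° = 61°
Normalized to (-180°, 180°]: 61°

61°


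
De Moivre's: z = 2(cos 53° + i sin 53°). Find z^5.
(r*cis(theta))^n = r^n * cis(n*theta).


r^5 = 2^5 = 32
n*theta = 5*53° = 265° = 265° (mod 360)
a = 32*cos(265°) = -2.7890
b = 32*sin(265°) = -31.8782

32 cis(265°) = -2.7890 - 31.8782i


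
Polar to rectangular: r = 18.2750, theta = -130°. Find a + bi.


a = 18.2750*cos(-130°) = 18.2750*(-0.6427876) = -11.7469
b = 18.2750*sin(-130°) = 18.2750*(-0.766044) = -13.9995

-11.7469 - 13.9995i


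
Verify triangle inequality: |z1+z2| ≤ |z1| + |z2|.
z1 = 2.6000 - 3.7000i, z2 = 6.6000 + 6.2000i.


|z1| = sqrt(2.6^2 + (-3.7)^2) = sqrt(20.45) = 4.5222
|z2| = sqrt(6.6^2 + 6.2^2) = sqrt(82) = 9.0554
z1+z2 = 9.2000 + 2.5000i
|z1+z2| = sqrt(90.89) = 9.5336
|z1|+|z2| = 4.5222 + 9.0554 = 13.5776

|z1+z2| = 9.5336 ≤ |z1|+|z2| = 13.5776 (verified)


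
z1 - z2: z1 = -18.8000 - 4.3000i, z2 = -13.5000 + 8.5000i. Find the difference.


Real: -18.8 + 13.5 = -5.3
Imag: -4.3 - 8.5 = -12.8

-5.3000 - 12.8000i


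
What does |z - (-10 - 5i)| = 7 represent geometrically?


|z - z0| = r is a circle with center z0 and radius r.
Center = (-10, -5), radius = 7

Circle with center (-10, -5) and radius 7


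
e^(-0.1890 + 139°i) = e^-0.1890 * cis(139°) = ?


e^-0.1890 = 0.8278
cos(139°) = -0.7547
sin(139°) = 0.6561
Real = 0.8278*(-0.7547) = -0.6247
Imag = 0.8278*0.6561 = 0.5431

-0.6247 + 0.5431i


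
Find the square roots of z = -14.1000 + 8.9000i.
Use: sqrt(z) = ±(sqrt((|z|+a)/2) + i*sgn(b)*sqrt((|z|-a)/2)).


|z| = sqrt(198.81+79.21) = 16.6739
sqrt((|z|+a)/2) = sqrt((16.6739+(-14.1))/2) = sqrt(1.2870) = 1.1344
sqrt((|z|-a)/2) = sqrt((16.6739-(-14.1))/2) = sqrt(15.3870) = 3.9226

±(1.1344 + 3.9226i) i.e. 1.1344 + 3.9226i and -1.1344 - 3.9226i


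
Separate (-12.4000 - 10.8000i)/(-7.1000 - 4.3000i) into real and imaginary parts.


Multiply by conjugate: (-12.4000 - 10.8000i)(-7.1000 + 4.3000i) / ((-7.1)^2 + (-4.3)^2)
Numerator real = -12.4*(-7.1) - (10.8)*(-4.3) = 134.48
Numerator imag = -10.8*(-7.1) - (-12.4)*(-4.3) = 23.36
Denominator = 68.9
Re(z) = 134.48/68.9 = 1.9518
Im(z) = 23.36/68.9 = 0.3390

Re(z) = 1.9518, Im(z) = 0.3390


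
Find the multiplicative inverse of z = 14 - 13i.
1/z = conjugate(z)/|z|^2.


|z|^2 = 196+169 = 365
1/z = (14 + 13i)/365

1/z = 0.0384 + 0.0356i


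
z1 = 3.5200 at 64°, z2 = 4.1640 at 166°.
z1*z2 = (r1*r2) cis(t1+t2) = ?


r = 3.5200 * 4.1640 = 14.6573
theta = 64° + 166° = 230° = 230° (mod 360)

14.6573 cis(230°)


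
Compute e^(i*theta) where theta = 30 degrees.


cos(30°) = 0.8660
sin(30°) = 0.5000

e^(i*30°) = 0.8660 + 0.5000i


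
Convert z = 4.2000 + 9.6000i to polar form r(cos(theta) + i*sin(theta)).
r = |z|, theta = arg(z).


r = sqrt(17.64+92.16) = sqrt(109.8) = 10.4785
theta = atan2(9.6, 4.2) = 66.3706 degrees

r = 10.4785, theta = 66.3706 degrees


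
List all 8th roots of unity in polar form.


The 8th roots of unity are cis(360k/8°) for k=0..7
Angle step = 360/8 = 45°
Primitive root: cis(45°)
Primitive root = 0.7071 + 0.7071i

8 roots at angles: 0°, 45°, 90°, 135°, 180°, 225°, 270°, 315°


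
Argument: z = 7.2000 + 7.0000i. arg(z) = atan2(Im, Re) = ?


Re = 7.2, Im = 7
arg = atan2(7, 7.2) = 44.1931 degrees

arg(z) = 44.1931 degrees


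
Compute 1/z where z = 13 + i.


|z|^2 = 169+1 = 170
1/z = (13 - 1i)/170

1/z = 0.0765 - 0.0059i


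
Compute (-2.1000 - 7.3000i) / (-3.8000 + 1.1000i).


Conjugate of z2 = -3.8000 - 1.1000i
Numerator: (-2.1000 - 7.3000i)(-3.8000 - 1.1000i) = -0.0500 + 30.0500i
Denominator: (-3.8)^2 + 1.1^2 = 15.65
Result = (-0.0500 + 30.0500i)/15.65

-0.0032 + 1.9201i


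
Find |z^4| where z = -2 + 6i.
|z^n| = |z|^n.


|z| = sqrt(4+36) = sqrt(40) = 6.3246
|z^4| = |z|^4 = (sqrt(40))^4 = 40^2 = 1600

|z^4| = 1600


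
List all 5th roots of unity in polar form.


The 5th roots of unity are cis(360k/5°) for k=0..4
Angle step = 360/5 = 72°
Primitive root: cis(72°)
Primitive root = 0.3090 + 0.9511i

5 roots at angles: 0°, 72°, 144°, 216°, 288°


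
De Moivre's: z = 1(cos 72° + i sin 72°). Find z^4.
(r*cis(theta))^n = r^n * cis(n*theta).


r^4 = 1^4 = 1
n*theta = 4*72° = 288° = 288° (mod 360)
a = 1*cos(288°) = 0.3090
b = 1*sin(288°) = -0.9511

1 cis(288°) = 0.3090 - 0.9511i


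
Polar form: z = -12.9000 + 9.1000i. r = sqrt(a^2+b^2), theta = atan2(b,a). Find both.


r = sqrt(166.41+82.81) = sqrt(249.22) = 15.7867
theta = atan2(9.1, -12.9) = 144.7998 degrees

r = 15.7867, theta = 144.7998 degrees


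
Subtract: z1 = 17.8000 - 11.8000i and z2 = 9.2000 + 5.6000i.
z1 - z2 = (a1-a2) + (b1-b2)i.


Real: 17.8 - 9.2 = 8.6
Imag: -11.8 - 5.6 = -17.4

8.6000 - 17.4000i


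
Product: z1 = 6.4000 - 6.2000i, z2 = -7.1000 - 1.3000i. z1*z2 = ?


Real = 6.4*(-7.1) - (-6.2)*(-1.3) = -45.44 - 8.06 = -53.5
Imag = 6.4*(-1.3) - (7.1)*(-6.2) = -8.32 + 44.02 = 35.7

-53.5000 + 35.7000i


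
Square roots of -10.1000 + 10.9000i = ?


|z| = sqrt(102.01+118.81) = 14.8600
sqrt((|z|+a)/2) = sqrt((14.8600+(-10.1))/2) = sqrt(2.3800) = 1.5427
sqrt((|z|-a)/2) = sqrt((14.8600-(-10.1))/2) = sqrt(12.4800) = 3.5327

±(1.5427 + 3.5327i) i.e. 1.5427 + 3.5327i and -1.5427 - 3.5327i


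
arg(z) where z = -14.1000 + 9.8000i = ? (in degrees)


Re = -14.1, Im = 9.8
arg = atan2(9.8, -14.1) = 145.1993 degrees

arg(z) = 145.1993 degrees


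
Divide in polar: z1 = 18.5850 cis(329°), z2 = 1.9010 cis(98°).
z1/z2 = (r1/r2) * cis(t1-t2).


r = 18.5850 / 1.9010 = 9.7764
theta = 329° - 98° = 231° = 231° (mod 360)

9.7764 cis(231°)


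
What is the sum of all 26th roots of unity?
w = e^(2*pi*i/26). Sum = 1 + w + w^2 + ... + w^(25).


The sum of all 26th roots of unity is 0.
Geometric series: (1 - w^26)/(1 - w) = (1-1)/(1-w) = 0 since w^26 = 1, w ≠ 1.
Alternatively: coefficient of z^25 in z^26 - 1 is 0.

0


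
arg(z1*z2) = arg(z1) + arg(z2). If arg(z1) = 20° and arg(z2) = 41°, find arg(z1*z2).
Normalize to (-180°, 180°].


arg(z1*z2) = 20° + 41° = 61°
Normalized to (-180°, 180°]: 61°

61°


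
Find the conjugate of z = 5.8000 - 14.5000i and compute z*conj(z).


z_bar = 5.8000 + 14.5000i
z*z_bar = 5.8^2 + (-14.5)^2 = 33.64 + 210.25 = 243.89

z_bar = 5.8000 + 14.5000i, z*z_bar = 243.89


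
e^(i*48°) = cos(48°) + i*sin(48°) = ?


cos(48°) = 0.6691
sin(48°) = 0.7431

e^(i*48°) = 0.6691 + 0.7431i


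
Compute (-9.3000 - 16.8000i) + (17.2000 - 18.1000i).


Real: -9.3 + 17.2 = 7.9
Imag: -16.8 - 18.1 = -34.9

7.9000 - 34.9000i


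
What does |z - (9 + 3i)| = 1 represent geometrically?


|z - z0| = r is a circle with center z0 and radius r.
Center = (9, 3), radius = 1

Circle with center (9, 3) and radius 1


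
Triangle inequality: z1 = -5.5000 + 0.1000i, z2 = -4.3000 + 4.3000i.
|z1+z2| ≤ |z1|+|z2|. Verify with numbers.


|z1| = sqrt((-5.5)^2 + 0.1^2) = sqrt(30.26) = 5.5009
|z2| = sqrt((-4.3)^2 + 4.3^2) = sqrt(36.98) = 6.0811
z1+z2 = -9.8000 + 4.4000i
|z1+z2| = sqrt(115.4) = 10.7424
|z1|+|z2| = 5.5009 + 6.0811 = 11.5820

|z1+z2| = 10.7424 ≤ |z1|+|z2| = 11.5820 (verified)


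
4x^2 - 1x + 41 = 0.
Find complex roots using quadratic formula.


disc = (-1)^2 - 4*4*41 = 1 - 656 = -655
sqrt(|disc|) = sqrt(655) = 25.5930
Real part = 1/(2*4) = 0.1250
Imag part = 25.5930/(2*4) = 3.1991

0.1250 ± 3.1991i


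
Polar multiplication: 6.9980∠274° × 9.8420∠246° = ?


r = 6.9980 * 9.8420 = 68.8743
theta = 274° + 246° = 520° = 160° (mod 360)

68.8743 cis(160°)


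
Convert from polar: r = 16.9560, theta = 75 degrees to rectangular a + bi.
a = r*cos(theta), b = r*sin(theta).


a = 16.9560*cos(75°) = 16.9560*0.258819 = 4.3885
b = 16.9560*sin(75°) = 16.9560*0.965926 = 16.3782

4.3885 + 16.3782i


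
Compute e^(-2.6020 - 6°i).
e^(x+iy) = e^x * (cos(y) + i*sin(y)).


e^-2.6020 = 0.0741
cos(-6°) = 0.9945
sin(-6°) = -0.1045
Real = 0.0741*0.9945 = 0.0737
Imag = 0.0741*(-0.1045) = -0.0077

0.0737 - 0.0077i


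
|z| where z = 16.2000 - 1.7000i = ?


|z| = sqrt(16.2^2 + (-1.7)^2) = sqrt(262.44 + 2.89) = sqrt(265.33) = 16.2890

|z| = 16.2890


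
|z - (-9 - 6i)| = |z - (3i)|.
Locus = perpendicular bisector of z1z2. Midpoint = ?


Equal distances means the locus is the perpendicular bisector of z1 and z2.
Midpoint = ((-9+0)/2, (-6+3)/2) = (-4.5000, -1.5000)

Perpendicular bisector through (-4.5000, -1.5000)


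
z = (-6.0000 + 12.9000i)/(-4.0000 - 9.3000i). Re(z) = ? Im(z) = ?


Multiply by conjugate: (-6.0000 + 12.9000i)(-4.0000 + 9.3000i) / ((-4)^2 + (-9.3)^2)
Numerator real = -6*(-4) + 12.9*(-9.3) = -95.97
Numerator imag = 12.9*(-4) - (-6)*(-9.3) = -107.4
Denominator = 102.49
Re(z) = -95.97/102.49 = -0.9364
Im(z) = -107.4/102.49 = -1.0479

Re(z) = -0.9364, Im(z) = -1.0479


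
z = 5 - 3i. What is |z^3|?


|z| = sqrt(25+9) = sqrt(34) = 5.8310
|z^3| = |z|^3 = (sqrt(34))^3 = 34*sqrt(34)

|z^3| = 34*sqrt(34) ≈ 198.2524


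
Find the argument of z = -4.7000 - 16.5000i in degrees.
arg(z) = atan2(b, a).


Re = -4.7, Im = -16.5
arg = atan2(-16.5, -4.7) = -105.8995 degrees

arg(z) = -105.8995 degrees


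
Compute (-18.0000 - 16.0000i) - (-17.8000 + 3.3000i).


Real: -18 + 17.8 = -0.2
Imag: -16 - 3.3 = -19.3

-0.2000 - 19.3000i


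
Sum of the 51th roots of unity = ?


The sum of all 51th roots of unity is 0.
Geometric series: (1 - w^51)/(1 - w) = (1-1)/(1-w) = 0 since w^51 = 1, w ≠ 1.
Alternatively: coefficient of z^50 in z^51 - 1 is 0.

0


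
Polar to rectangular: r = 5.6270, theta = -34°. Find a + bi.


a = 5.6270*cos(-34°) = 5.6270*0.82904 = 4.6650
b = 5.6270*sin(-34°) = 5.6270*(-0.5592) = -3.1466

4.6650 - 3.1466i


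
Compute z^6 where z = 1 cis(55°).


r^6 = 1^6 = 1
n*theta = 6*55° = 330° = 330° (mod 360)
a = 1*cos(330°) = 0.8660
b = 1*sin(330°) = -0.5000

1 cis(330°) = 0.8660 - 0.5000i


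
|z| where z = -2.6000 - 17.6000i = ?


|z| = sqrt((-2.6)^2 + (-17.6)^2) = sqrt(6.76 + 309.76) = sqrt(316.52) = 17.7910

|z| = 17.7910


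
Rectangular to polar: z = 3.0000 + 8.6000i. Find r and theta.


r = sqrt(9+73.96) = sqrt(82.96) = 9.1082
theta = atan2(8.6, 3) = 70.7693 degrees

r = 9.1082, theta = 70.7693 degrees


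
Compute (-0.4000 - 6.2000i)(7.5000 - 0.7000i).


Real = -0.4*7.5 - (-6.2)*(-0.7) = -3 - 4.34 = -7.34
Imag = -0.4*(-0.7) + 7.5*(-6.2) = 0.28 - (46.5) = -46.22

-7.3400 - 46.2200i


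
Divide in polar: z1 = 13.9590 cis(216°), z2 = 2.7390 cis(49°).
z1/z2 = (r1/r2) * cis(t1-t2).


r = 13.9590 / 2.7390 = 5.0964
theta = 216° - 49° = 167° = 167° (mod 360)

5.0964 cis(167°)


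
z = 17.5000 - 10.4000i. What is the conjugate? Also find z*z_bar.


z_bar = 17.5000 + 10.4000i
z*z_bar = 17.5^2 + (-10.4)^2 = 306.25 + 108.16 = 414.41

z_bar = 17.5000 + 10.4000i, z*z_bar = 414.41


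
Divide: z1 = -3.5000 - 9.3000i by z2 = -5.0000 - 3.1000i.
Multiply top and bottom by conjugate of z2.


Conjugate of z2 = -5.0000 + 3.1000i
Numerator: (-3.5000 - 9.3000i)(-5.0000 + 3.1000i) = 46.3300 + 35.6500i
Denominator: (-5)^2 + (-3.1)^2 = 34.61
Result = (46.3300 + 35.6500i)/34.61

1.3386 + 1.0300i


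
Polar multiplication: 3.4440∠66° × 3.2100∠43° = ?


r = 3.4440 * 3.2100 = 11.0552
theta = 66° + 43° = 109° = 109° (mod 360)

11.0552 cis(109°)


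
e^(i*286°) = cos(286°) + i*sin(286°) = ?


cos(286°) = 0.2756
sin(286°) = -0.9613

e^(i*286°) = 0.2756 - 0.9613i


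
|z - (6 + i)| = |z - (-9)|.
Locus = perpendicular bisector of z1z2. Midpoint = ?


Equal distances means the locus is the perpendicular bisector of z1 and z2.
Midpoint = ((6+(-9))/2, (1+0)/2) = (-1.5000, 0.5000)

Perpendicular bisector through (-1.5000, 0.5000)


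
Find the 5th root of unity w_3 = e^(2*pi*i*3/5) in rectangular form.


Angle = 360*3/5 = 216°
a = cos(216°) = -0.8090
b = sin(216°) = -0.5878

-0.8090 - 0.5878i


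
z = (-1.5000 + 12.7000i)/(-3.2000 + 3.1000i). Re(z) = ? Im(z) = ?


Multiply by conjugate: (-1.5000 + 12.7000i)(-3.2000 - 3.1000i) / ((-3.2)^2 + 3.1^2)
Numerator real = -1.5*(-3.2) + 12.7*3.1 = 44.17
Numerator imag = 12.7*(-3.2) - (-1.5)*3.1 = -35.99
Denominator = 19.85
Re(z) = 44.17/19.85 = 2.2252
Im(z) = -35.99/19.85 = -1.8131

Re(z) = 2.2252, Im(z) = -1.8131


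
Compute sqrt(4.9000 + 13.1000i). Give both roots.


|z| = sqrt(24.01+171.61) = 13.9864
sqrt((|z|+a)/2) = sqrt((13.9864+4.9)/2) = sqrt(9.4432) = 3.0730
sqrt((|z|-a)/2) = sqrt((13.9864-4.9)/2) = sqrt(4.5432) = 2.1315

±(3.0730 + 2.1315i) i.e. 3.0730 + 2.1315i and -3.0730 - 2.1315i


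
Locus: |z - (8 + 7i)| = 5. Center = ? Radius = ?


|z - z0| = r is a circle with center z0 and radius r.
Center = (8, 7), radius = 5

Circle with center (8, 7) and radius 5


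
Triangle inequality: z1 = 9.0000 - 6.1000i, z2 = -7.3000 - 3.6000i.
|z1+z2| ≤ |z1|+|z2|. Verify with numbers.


|z1| = sqrt(9^2 + (-6.1)^2) = sqrt(118.21) = 10.8724
|z2| = sqrt((-7.3)^2 + (-3.6)^2) = sqrt(66.25) = 8.1394
z1+z2 = 1.7000 - 9.7000i
|z1+z2| = sqrt(96.98) = 9.8478
|z1|+|z2| = 10.8724 + 8.1394 = 19.0118

|z1+z2| = 9.8478 ≤ |z1|+|z2| = 19.0118 (verified)


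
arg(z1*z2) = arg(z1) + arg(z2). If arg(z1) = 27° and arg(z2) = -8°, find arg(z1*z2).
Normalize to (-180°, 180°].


arg(z1*z2) = 27° - 8° = 19°
Normalized to (-180°, 180°]: 19°

19°


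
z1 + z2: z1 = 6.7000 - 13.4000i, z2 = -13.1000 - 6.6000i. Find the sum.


Real: 6.7 - 13.1 = -6.4
Imag: -13.4 - 6.6 = -20

-6.4000 - 20.0000i


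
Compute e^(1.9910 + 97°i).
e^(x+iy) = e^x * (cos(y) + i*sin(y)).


e^1.9910 = 7.3229
cos(97°) = -0.12187
sin(97°) = 0.99255
Real = 7.3229*(-0.12187) = -0.8924
Imag = 7.3229*0.99255 = 7.2683

-0.8924 + 7.2683i


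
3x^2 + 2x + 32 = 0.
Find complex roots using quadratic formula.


disc = 2^2 - 4*3*32 = 4 - 384 = -380
sqrt(|disc|) = sqrt(380) = 19.4936
Real part = -2/(2*3) = -0.3333
Imag part = 19.4936/(2*3) = 3.2489

-0.3333 ± 3.2489i


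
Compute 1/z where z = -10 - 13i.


|z|^2 = 100+169 = 269
1/z = (-10 + 13i)/269

1/z = -0.0372 + 0.0483i


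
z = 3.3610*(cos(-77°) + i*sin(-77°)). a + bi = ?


a = 3.3610*cos(-77°) = 3.3610*0.22495 = 0.7561
b = 3.3610*sin(-77°) = 3.3610*(-0.97437) = -3.2749

0.7561 - 3.2749i


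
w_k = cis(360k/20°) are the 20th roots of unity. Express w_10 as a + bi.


Angle = 360*10/20 = 180°
a = cos(180°) = -1.0000
b = sin(180°) = 0

-1.0000 + 0i


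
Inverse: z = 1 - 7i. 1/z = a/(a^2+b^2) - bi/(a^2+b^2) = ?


|z|^2 = 1+49 = 50
1/z = (1 + 7i)/50

1/z = 0.0200 + 0.1400i


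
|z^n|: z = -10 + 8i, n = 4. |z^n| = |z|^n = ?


|z| = sqrt(100+64) = sqrt(164) = 12.8062
|z^4| = |z|^4 = (sqrt(164))^4 = 164^2 = 26896

|z^4| = 26896


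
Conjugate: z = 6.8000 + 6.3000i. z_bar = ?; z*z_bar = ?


z_bar = 6.8000 - 6.3000i
z*z_bar = 6.8^2 + 6.3^2 = 46.24 + 39.69 = 85.93

z_bar = 6.8000 - 6.3000i, z*z_bar = 85.93


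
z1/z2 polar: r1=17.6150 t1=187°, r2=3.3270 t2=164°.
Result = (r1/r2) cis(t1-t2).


r = 17.6150 / 3.3270 = 5.2946
theta = 187° - 164° = 23° = 23° (mod 360)

5.2946 cis(23°)


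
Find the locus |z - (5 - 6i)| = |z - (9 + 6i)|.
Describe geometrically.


Equal distances means the locus is the perpendicular bisector of z1 and z2.
Midpoint = ((5+9)/2, (-6+6)/2) = (7.0000, 0)

Perpendicular bisector through (7.0000, 0)


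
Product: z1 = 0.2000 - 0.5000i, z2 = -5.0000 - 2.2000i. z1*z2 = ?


Real = 0.2*(-5) - (-0.5)*(-2.2) = -1 - 1.1 = -2.1
Imag = 0.2*(-2.2) - (5)*(-0.5) = -0.44 + 2.5 = 2.06

-2.1000 + 2.0600i
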